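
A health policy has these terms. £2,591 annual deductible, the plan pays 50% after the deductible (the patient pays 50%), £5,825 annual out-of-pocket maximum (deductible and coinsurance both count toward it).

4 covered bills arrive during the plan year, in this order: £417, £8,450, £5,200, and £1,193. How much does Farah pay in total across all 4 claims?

£5,825

Bill 1, £417: entire amount goes to the deductible. Patient pays £417; OOP now £417.
Bill 2, £8,450: £2,174 to deductible, leaving £6,276; patient's 50% is £3,138. Cost to patient: £5,312. OOP to date £5,729.
Bill 3, £5,200: deductible met; 50% of £5,200 = £2,600. OOP would hit £8,329 > £5,825, so the cap limits the patient to £5,825 − £5,729 = £96.
Bill 4, £1,193: deductible met; 50% of £1,193 = £596.50. OOP would hit £6,421.50 > £5,825, so the cap limits the patient to £5,825 − £5,825 = £0.
Summing the patient's payments: £417 + £5,312 + £96 + £0 = £5,825.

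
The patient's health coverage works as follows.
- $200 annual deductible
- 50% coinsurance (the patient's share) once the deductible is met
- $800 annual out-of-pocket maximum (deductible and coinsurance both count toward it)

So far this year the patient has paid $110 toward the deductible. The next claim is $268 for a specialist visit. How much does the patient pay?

$179

Remaining deductible: $200 − $110 = $90.
That leaves $268 − $90 = $178 for coinsurance.
50% of $178 = $89 falls to the patient.
Patient responsibility before any cap: $90 + $89 = $179.
Year-to-date out-of-pocket becomes $110 + $179 = $289, still under the $800 maximum, so no cap applies.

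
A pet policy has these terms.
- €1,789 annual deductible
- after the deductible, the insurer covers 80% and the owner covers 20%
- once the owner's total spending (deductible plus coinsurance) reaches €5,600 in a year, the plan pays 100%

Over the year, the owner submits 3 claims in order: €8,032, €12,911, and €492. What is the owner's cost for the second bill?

#1 (€8,032): deductible takes €1,789, €6,243 remains; 20% of €6,243 = €1,248.60. Owner pays €3,037.60; OOP now €3,037.60.
#2 (€12,911): deductible met; 20% of €12,911 = €2,582.20. That would push OOP to €5,619.80, over the €5,600 cap, so owner pays €5,600 − €3,037.60 = €2,562.40.

€2,562.40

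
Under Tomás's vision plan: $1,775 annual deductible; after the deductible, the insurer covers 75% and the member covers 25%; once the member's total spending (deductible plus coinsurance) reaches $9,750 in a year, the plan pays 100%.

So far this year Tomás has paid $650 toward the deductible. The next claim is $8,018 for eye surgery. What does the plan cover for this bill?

Remaining deductible: $1,775 − $650 = $1,125.
After the $1,125 deductible portion, $8,018 − $1,125 = $6,893 is subject to coinsurance.
25% of $6,893 = $1,723.25 falls to the member.
Member responsibility before any cap: $1,125 + $1,723.25 = $2,848.25.
Total out-of-pocket so far would be $650 + $2,848.25 = $3,498.25, below the $9,750 cap — no reduction.
The insurer covers the remainder: $8,018 − $2,848.25 = $5,169.75.

$5,169.75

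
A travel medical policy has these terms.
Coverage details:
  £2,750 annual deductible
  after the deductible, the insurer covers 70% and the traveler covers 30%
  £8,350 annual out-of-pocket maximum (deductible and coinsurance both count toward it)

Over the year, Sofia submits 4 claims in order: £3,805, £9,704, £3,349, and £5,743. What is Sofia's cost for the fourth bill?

£1,367.60

Bill 1, £3,805: deductible takes £2,750, £1,055 remains; traveler's 30% is £316.50. Traveler owes £3,066.50 (running OOP £3,066.50).
Bill 2, £9,704: deductible already satisfied, so traveler's share is 30% × £9,704 = £2,911.20. Cost to traveler: £2,911.20. OOP to date £5,977.70.
Bill 3, £3,349: 30% coinsurance on £3,349 = £1,004.70. Traveler owes £1,004.70 (running OOP £6,982.40).
Bill 4, £5,743: deductible met; 30% of £5,743 = £1,722.90. Adding that to £6,982.40 gives £8,705.30, past the £8,350 cap; traveler pays only £8,350 − £6,982.40 = £1,367.60.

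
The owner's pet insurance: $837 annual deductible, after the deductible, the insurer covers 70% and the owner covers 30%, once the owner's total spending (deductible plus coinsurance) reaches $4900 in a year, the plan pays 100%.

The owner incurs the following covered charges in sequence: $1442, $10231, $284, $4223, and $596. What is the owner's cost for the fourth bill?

Claim 1 ($1442): $837 to deductible, leaving $605; 30% of $605 = $181.50. Cost to owner: $1018.50. OOP to date $1018.50.
Claim 2 ($10231): 30% coinsurance on $10231 = $3069.30. Owner pays $3069.30; OOP now $4087.80.
Claim 3 ($284): deductible already satisfied, so owner's share is 30% × $284 = $85.20. Owner owes $85.20 (running OOP $4173).
Claim 4 ($4223): 30% coinsurance on $4223 = $1266.90. OOP would hit $5439.90 > $4900, so the cap limits the owner to $4900 − $4173 = $727.

$727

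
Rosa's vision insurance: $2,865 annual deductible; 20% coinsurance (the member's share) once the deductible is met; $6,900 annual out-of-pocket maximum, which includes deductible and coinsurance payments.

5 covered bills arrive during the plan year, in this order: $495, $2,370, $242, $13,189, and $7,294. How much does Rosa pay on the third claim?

$48.40

#1 ($495): entire amount goes to the deductible. Member pays $495; OOP now $495.
#2 ($2,370): all of it applies to the deductible. Member pays $2,370; OOP now $2,865.
#3 ($242): 20% coinsurance on $242 = $48.40. Member pays $48.40; OOP now $2,913.40.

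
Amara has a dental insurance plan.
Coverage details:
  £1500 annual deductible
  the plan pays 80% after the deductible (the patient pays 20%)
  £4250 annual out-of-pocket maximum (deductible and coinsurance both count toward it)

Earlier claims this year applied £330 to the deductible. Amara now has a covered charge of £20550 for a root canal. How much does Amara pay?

Remaining deductible: £1500 − £330 = £1170.
After the £1170 deductible portion, £20550 − £1170 = £19380 is subject to coinsurance.
Coinsurance: £19380 × 20% = £3876.
So the patient owes £1170 + £3876 = £5046 before any cap.
Adding £5046 to the £330 already spent would give £5376, which exceeds the £4250 cap; the patient pays just £4250 − £330 = £3920.

£3920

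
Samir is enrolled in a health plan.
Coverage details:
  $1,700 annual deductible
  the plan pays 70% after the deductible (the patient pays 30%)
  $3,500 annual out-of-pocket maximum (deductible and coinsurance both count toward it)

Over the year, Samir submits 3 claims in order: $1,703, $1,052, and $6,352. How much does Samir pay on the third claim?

Claim 1 — $1,703: $1,700 to deductible, leaving $3; 30% of $3 = $0.90. Patient owes $1,700.90 (running OOP $1,700.90).
Claim 2 — $1,052: 30% coinsurance on $1,052 = $315.60. Patient owes $315.60 (running OOP $2,016.50).
Claim 3 — $6,352: deductible met; 30% of $6,352 = $1,905.60. That would push OOP to $3,922.10, over the $3,500 cap, so patient pays $3,500 − $2,016.50 = $1,483.50.

$1,483.50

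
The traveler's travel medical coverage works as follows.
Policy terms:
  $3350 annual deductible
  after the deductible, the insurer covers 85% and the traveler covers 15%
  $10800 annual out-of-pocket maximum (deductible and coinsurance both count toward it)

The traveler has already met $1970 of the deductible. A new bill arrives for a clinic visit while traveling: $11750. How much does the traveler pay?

$2935.50

Remaining deductible: $3350 − $1970 = $1380.
The remaining $10370 (= $11750 − $1380) moves to coinsurance.
Coinsurance: $10370 × 15% = $1555.50.
So the traveler owes $1380 + $1555.50 = $2935.50 before any cap.
Total out-of-pocket so far would be $1970 + $2935.50 = $4905.50, below the $10800 cap — no reduction.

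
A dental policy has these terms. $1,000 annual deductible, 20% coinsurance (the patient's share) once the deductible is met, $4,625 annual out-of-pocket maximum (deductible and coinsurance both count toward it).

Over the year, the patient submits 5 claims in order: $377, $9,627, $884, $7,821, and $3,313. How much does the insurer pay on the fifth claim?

Bill 1, $377: entire amount goes to the deductible. Patient pays $377; OOP now $377. Plan pays $377 − $377 = $0.
Bill 2, $9,627: $623 to deductible, leaving $9,004; patient's 20% is $1,800.80. Patient pays $2,423.80; OOP now $2,800.80. Insurer: $9,627 − $2,423.80 = $7,203.20.
Bill 3, $884: deductible met; 20% of $884 = $176.80. Patient pays $176.80; OOP now $2,977.60. Insurer: $884 − $176.80 = $707.20.
Bill 4, $7,821: deductible already satisfied, so patient's share is 20% × $7,821 = $1,564.20. Patient pays $1,564.20; OOP now $4,541.80. Plan pays $7,821 − $1,564.20 = $6,256.80.
Bill 5, $3,313: deductible already satisfied, so patient's share is 20% × $3,313 = $662.60. Adding that to $4,541.80 gives $5,204.40, past the $4,625 cap; patient pays only $4,625 − $4,541.80 = $83.20. Plan pays $3,313 − $83.20 = $3,229.80.

$3,229.80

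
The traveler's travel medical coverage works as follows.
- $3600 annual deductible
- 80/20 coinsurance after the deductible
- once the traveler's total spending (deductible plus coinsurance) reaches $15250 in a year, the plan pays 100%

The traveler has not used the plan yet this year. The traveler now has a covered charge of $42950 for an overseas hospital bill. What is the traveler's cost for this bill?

$11470

Nothing has been paid toward the $3600 deductible, so the first $3600 of this charge is applied there.
That leaves $42950 − $3600 = $39350 for coinsurance.
20% of $39350 = $7870 falls to the traveler.
So the traveler owes $3600 + $7870 = $11470 before any cap.
Cumulative spending $0 + $11470 = $11470 stays under the $15250 maximum.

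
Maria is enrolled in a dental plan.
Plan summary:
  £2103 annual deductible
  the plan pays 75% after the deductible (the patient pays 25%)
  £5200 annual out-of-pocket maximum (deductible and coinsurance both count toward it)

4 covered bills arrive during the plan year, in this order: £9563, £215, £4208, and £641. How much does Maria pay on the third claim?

Bill 1, £9563: deductible takes £2103, £7460 remains; coinsurance £7460 × 25% = £1865. Cost to patient: £3968. OOP to date £3968.
Bill 2, £215: deductible met; 25% of £215 = £53.75. Cost to patient: £53.75. OOP to date £4021.75.
Bill 3, £4208: deductible met; 25% of £4208 = £1052. Patient owes £1052 (running OOP £5073.75).

£1052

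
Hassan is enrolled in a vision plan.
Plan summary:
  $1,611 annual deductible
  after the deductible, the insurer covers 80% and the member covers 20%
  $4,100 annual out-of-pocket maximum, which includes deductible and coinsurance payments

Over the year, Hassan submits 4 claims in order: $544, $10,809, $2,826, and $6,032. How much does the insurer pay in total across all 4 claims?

$16,111

Bill 1, $544: all of it applies to the deductible. Member owes $544 (running OOP $544). Insurer: $544 − $544 = $0.
Bill 2, $10,809: deductible takes $1,067, $9,742 remains; member's 20% is $1,948.40. Member owes $3,015.40 (running OOP $3,559.40). Plan pays $10,809 − $3,015.40 = $7,793.60.
Bill 3, $2,826: 20% coinsurance on $2,826 = $565.20. That would push OOP to $4,124.60, over the $4,100 cap, so member pays $4,100 − $3,559.40 = $540.60. Plan pays $2,826 − $540.60 = $2,285.40.
Bill 4, $6,032: deductible met; 20% of $6,032 = $1,206.40. OOP would hit $5,306.40 > $4,100, so the cap limits the member to $4,100 − $4,100 = $0. Insurer: $6,032 − $0 = $6,032.
Insurer total = bills − member's total = $20,211 − $4,100 = $16,111.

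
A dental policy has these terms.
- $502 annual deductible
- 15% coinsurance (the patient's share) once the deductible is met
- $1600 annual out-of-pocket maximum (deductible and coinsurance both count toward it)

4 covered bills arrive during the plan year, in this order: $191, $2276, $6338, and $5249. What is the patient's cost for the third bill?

$803.25

Claim 1 ($191): all of it applies to the deductible. Cost to patient: $191. OOP to date $191.
Claim 2 ($2276): $311 to deductible, leaving $1965; patient's 15% is $294.75. Patient pays $605.75; OOP now $796.75.
Claim 3 ($6338): deductible met; 15% of $6338 = $950.70. That would push OOP to $1747.45, over the $1600 cap, so patient pays $1600 − $796.75 = $803.25.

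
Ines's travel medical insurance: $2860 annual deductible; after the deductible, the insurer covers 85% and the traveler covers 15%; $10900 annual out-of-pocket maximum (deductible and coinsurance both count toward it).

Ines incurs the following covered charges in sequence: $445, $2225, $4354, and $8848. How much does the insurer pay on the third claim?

Bill 1, $445: fully absorbed by the deductible. Cost to traveler: $445. OOP to date $445. Insurer: $445 − $445 = $0.
Bill 2, $2225: all of it applies to the deductible. Traveler pays $2225; OOP now $2670. Plan pays $2225 − $2225 = $0.
Bill 3, $4354: $190 to deductible, leaving $4164; coinsurance $4164 × 15% = $624.60. Traveler owes $814.60 (running OOP $3484.60). Insurer: $4354 − $814.60 = $3539.40.

$3539.40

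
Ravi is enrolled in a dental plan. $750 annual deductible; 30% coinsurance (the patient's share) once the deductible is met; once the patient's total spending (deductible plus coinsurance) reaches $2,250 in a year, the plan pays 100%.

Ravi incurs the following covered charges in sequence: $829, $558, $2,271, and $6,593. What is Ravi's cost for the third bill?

$681.30

Claim 1 — $829: $750 finishes the deductible; $79 goes to coinsurance; coinsurance $79 × 30% = $23.70. Patient pays $773.70; OOP now $773.70.
Claim 2 — $558: deductible already satisfied, so patient's share is 30% × $558 = $167.40. Patient pays $167.40; OOP now $941.10.
Claim 3 — $2,271: deductible already satisfied, so patient's share is 30% × $2,271 = $681.30. Cost to patient: $681.30. OOP to date $1,622.40.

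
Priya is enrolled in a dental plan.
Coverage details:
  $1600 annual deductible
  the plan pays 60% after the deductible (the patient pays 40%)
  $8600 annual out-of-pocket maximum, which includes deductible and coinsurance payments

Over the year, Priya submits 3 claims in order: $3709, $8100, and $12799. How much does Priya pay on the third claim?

$2916.40

Bill 1, $3709: deductible takes $1600, $2109 remains; patient's 40% is $843.60. Cost to patient: $2443.60. OOP to date $2443.60.
Bill 2, $8100: 40% coinsurance on $8100 = $3240. Patient pays $3240; OOP now $5683.60.
Bill 3, $12799: deductible met; 40% of $12799 = $5119.60. OOP would hit $10803.20 > $8600, so the cap limits the patient to $8600 − $5683.60 = $2916.40.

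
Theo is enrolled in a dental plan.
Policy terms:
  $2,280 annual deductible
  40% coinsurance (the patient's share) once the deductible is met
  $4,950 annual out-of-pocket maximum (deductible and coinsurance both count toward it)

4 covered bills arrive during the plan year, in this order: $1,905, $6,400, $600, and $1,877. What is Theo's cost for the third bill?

$240

Claim 1 ($1,905): fully absorbed by the deductible. Patient pays $1,905; OOP now $1,905.
Claim 2 ($6,400): $375 finishes the deductible; $6,025 goes to coinsurance; patient's 40% is $2,410. Patient owes $2,785 (running OOP $4,690).
Claim 3 ($600): 40% coinsurance on $600 = $240. Patient pays $240; OOP now $4,930.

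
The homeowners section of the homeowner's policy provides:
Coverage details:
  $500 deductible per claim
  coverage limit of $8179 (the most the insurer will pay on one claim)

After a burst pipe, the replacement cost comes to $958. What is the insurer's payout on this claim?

$458

After the deductible, $958 − $500 = $458 remains.
$458 is within the $8179 limit, so the insurer pays $458.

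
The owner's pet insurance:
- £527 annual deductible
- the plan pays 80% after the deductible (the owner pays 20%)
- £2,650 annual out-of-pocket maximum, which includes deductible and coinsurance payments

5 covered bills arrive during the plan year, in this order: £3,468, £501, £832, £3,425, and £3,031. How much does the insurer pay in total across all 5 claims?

#1 (£3,468): deductible takes £527, £2,941 remains; owner's 20% is £588.20. Cost to owner: £1,115.20. OOP to date £1,115.20. Insurer: £3,468 − £1,115.20 = £2,352.80.
#2 (£501): deductible already satisfied, so owner's share is 20% × £501 = £100.20. Owner pays £100.20; OOP now £1,215.40. Insurer: £501 − £100.20 = £400.80.
#3 (£832): deductible met; 20% of £832 = £166.40. Owner owes £166.40 (running OOP £1,381.80). Insurer: £832 − £166.40 = £665.60.
#4 (£3,425): 20% coinsurance on £3,425 = £685. Owner owes £685 (running OOP £2,066.80). Insurer: £3,425 − £685 = £2,740.
#5 (£3,031): deductible already satisfied, so owner's share is 20% × £3,031 = £606.20. Adding that to £2,066.80 gives £2,673, past the £2,650 cap; owner pays only £2,650 − £2,066.80 = £583.20. Insurer: £3,031 − £583.20 = £2,447.80.
Insurer total = bills − owner's total = £11,257 − £2,650 = £8,607.

£8,607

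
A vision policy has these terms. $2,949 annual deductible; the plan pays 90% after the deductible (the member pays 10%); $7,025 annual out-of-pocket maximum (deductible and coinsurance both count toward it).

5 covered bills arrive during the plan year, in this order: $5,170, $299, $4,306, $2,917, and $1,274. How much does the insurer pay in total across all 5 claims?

Claim 1 — $5,170: $2,949 finishes the deductible; $2,221 goes to coinsurance; 10% of $2,221 = $222.10. Member pays $3,171.10; OOP now $3,171.10. Insurer: $5,170 − $3,171.10 = $1,998.90.
Claim 2 — $299: 10% coinsurance on $299 = $29.90. Member pays $29.90; OOP now $3,201. Insurer: $299 − $29.90 = $269.10.
Claim 3 — $4,306: deductible met; 10% of $4,306 = $430.60. Member pays $430.60; OOP now $3,631.60. Plan pays $4,306 − $430.60 = $3,875.40.
Claim 4 — $2,917: 10% coinsurance on $2,917 = $291.70. Cost to member: $291.70. OOP to date $3,923.30. Plan pays $2,917 − $291.70 = $2,625.30.
Claim 5 — $1,274: 10% coinsurance on $1,274 = $127.40. Member owes $127.40 (running OOP $4,050.70). Plan pays $1,274 − $127.40 = $1,146.60.
Insurer total = bills − member's total = $13,966 − $4,050.70 = $9,915.30.

$9,915.30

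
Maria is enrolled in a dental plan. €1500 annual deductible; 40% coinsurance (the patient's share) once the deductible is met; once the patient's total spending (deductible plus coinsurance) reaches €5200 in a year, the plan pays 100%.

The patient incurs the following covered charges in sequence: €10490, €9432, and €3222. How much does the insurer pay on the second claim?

€9328

Bill 1, €10490: €1500 to deductible, leaving €8990; coinsurance €8990 × 40% = €3596. Patient pays €5096; OOP now €5096. Plan pays €10490 − €5096 = €5394.
Bill 2, €9432: deductible already satisfied, so patient's share is 40% × €9432 = €3772.80. That would push OOP to €8868.80, over the €5200 cap, so patient pays €5200 − €5096 = €104. Plan pays €9432 − €104 = €9328.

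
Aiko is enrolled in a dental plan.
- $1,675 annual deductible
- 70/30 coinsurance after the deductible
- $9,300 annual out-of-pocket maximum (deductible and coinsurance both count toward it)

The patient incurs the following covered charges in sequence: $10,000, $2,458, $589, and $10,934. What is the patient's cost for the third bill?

Claim 1 — $10,000: deductible takes $1,675, $8,325 remains; coinsurance $8,325 × 30% = $2,497.50. Cost to patient: $4,172.50. OOP to date $4,172.50.
Claim 2 — $2,458: deductible already satisfied, so patient's share is 30% × $2,458 = $737.40. Cost to patient: $737.40. OOP to date $4,909.90.
Claim 3 — $589: deductible already satisfied, so patient's share is 30% × $589 = $176.70. Patient pays $176.70; OOP now $5,086.60.

$176.70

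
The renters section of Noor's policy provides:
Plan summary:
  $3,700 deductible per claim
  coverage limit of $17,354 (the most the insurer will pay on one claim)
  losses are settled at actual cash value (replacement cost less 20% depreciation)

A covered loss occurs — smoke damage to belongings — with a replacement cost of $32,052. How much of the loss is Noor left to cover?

Actual cash value after 20% depreciation: $32,052 × 80% = $25,641.60.
Less the $3,700 deductible: $25,641.60 − $3,700 = $21,941.60.
Since $21,941.60 > $17,354, the payout is capped at $17,354.
Out of pocket: $32,052 − $17,354 = $14,698.

$14,698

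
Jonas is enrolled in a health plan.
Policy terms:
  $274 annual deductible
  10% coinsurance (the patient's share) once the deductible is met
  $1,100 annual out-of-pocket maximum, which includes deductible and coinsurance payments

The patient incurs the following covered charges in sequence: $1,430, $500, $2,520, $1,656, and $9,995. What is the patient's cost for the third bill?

Bill 1, $1,430: $274 finishes the deductible; $1,156 goes to coinsurance; 10% of $1,156 = $115.60. Patient owes $389.60 (running OOP $389.60).
Bill 2, $500: deductible already satisfied, so patient's share is 10% × $500 = $50. Patient pays $50; OOP now $439.60.
Bill 3, $2,520: deductible met; 10% of $2,520 = $252. Patient owes $252 (running OOP $691.60).

$252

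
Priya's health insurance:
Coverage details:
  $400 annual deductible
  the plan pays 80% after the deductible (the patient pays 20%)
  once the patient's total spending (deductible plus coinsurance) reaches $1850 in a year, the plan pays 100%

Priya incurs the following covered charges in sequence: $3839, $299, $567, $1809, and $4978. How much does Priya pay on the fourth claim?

$361.80

Bill 1, $3839: deductible takes $400, $3439 remains; coinsurance $3439 × 20% = $687.80. Patient pays $1087.80; OOP now $1087.80.
Bill 2, $299: deductible met; 20% of $299 = $59.80. Patient pays $59.80; OOP now $1147.60.
Bill 3, $567: 20% coinsurance on $567 = $113.40. Patient pays $113.40; OOP now $1261.
Bill 4, $1809: deductible met; 20% of $1809 = $361.80. Cost to patient: $361.80. OOP to date $1622.80.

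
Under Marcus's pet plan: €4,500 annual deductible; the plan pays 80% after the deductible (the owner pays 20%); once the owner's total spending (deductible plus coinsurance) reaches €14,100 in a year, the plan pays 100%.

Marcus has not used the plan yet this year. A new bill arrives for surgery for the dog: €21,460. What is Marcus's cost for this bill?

The full €4,500 deductible is still open; €4,500 of this bill applies to it.
The remaining €16,960 (= €21,460 − €4,500) moves to coinsurance.
20% of €16,960 = €3,392 falls to the owner.
Owner responsibility before any cap: €4,500 + €3,392 = €7,892.
Year-to-date out-of-pocket becomes €0 + €7,892 = €7,892, still under the €14,100 maximum, so no cap applies.

€7,892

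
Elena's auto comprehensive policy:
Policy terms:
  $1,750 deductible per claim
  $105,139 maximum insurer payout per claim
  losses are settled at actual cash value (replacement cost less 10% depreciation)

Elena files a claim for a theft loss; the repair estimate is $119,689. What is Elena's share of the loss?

At 10% depreciation, ACV = $119,689 − $11,968.90 = $107,720.10.
After the deductible, $107,720.10 − $1,750 = $105,970.10 remains.
The $105,139 per-incident cap binds; insurer pays $105,139.
Out of pocket: $119,689 − $105,139 = $14,550.

$14,550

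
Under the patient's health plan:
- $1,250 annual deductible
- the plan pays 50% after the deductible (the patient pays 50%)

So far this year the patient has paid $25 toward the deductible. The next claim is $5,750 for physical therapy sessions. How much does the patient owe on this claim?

$3,487.50

Remaining deductible: $1,250 − $25 = $1,225.
The remaining $4,525 (= $5,750 − $1,225) moves to coinsurance.
Patient's 50% share of $4,525 is $2,262.50.
That puts the patient's cost at $1,225 + $2,262.50 = $3,487.50.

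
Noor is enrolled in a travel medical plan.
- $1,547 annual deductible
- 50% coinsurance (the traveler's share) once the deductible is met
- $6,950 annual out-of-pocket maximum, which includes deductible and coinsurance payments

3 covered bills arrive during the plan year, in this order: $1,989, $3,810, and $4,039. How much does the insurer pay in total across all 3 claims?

#1 ($1,989): $1,547 to deductible, leaving $442; coinsurance $442 × 50% = $221. Traveler owes $1,768 (running OOP $1,768). Insurer: $1,989 − $1,768 = $221.
#2 ($3,810): deductible already satisfied, so traveler's share is 50% × $3,810 = $1,905. Cost to traveler: $1,905. OOP to date $3,673. Insurer: $3,810 − $1,905 = $1,905.
#3 ($4,039): deductible met; 50% of $4,039 = $2,019.50. Cost to traveler: $2,019.50. OOP to date $5,692.50. Insurer: $4,039 − $2,019.50 = $2,019.50.
Insurer total: $221 + $1,905 + $2,019.50 = $4,145.50.

$4,145.50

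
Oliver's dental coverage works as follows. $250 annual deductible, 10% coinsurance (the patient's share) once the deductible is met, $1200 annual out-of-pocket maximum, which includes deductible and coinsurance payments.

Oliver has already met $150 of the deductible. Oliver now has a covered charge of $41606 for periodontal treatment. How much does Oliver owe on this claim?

$1050

$150 of the $250 deductible is already met, leaving $100.
That leaves $41606 − $100 = $41506 for coinsurance.
Coinsurance: $41506 × 10% = $4150.60.
Patient responsibility before any cap: $100 + $4150.60 = $4250.60.
Adding $4250.60 to the $150 already spent would give $4400.60, which exceeds the $1200 cap; the patient pays just $1200 − $150 = $1050.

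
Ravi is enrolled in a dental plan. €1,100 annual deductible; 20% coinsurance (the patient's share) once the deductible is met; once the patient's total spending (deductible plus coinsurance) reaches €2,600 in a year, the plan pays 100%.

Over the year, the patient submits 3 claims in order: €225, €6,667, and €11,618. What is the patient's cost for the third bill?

Claim 1 — €225: fully absorbed by the deductible. Patient pays €225; OOP now €225.
Claim 2 — €6,667: €875 finishes the deductible; €5,792 goes to coinsurance; patient's 20% is €1,158.40. Patient owes €2,033.40 (running OOP €2,258.40).
Claim 3 — €11,618: deductible already satisfied, so patient's share is 20% × €11,618 = €2,323.60. That would push OOP to €4,582, over the €2,600 cap, so patient pays €2,600 − €2,258.40 = €341.60.

€341.60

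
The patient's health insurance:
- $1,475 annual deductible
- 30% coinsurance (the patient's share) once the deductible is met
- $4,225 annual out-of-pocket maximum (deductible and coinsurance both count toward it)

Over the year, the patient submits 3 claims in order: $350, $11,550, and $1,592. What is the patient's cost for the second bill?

Claim 1 ($350): fully absorbed by the deductible. Patient pays $350; OOP now $350.
Claim 2 ($11,550): $1,125 to deductible, leaving $10,425; patient's 30% is $3,127.50. Together that's $1,125 + $3,127.50 = $4,252.50. Adding that to $350 gives $4,602.50, past the $4,225 cap; patient pays only $4,225 − $350 = $3,875.

$3,875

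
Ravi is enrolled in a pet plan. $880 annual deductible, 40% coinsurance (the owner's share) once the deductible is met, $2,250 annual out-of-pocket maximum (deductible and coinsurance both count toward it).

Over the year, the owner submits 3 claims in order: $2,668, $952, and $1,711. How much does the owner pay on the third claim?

$274

Claim 1 — $2,668: $880 finishes the deductible; $1,788 goes to coinsurance; coinsurance $1,788 × 40% = $715.20. Cost to owner: $1,595.20. OOP to date $1,595.20.
Claim 2 — $952: deductible already satisfied, so owner's share is 40% × $952 = $380.80. Cost to owner: $380.80. OOP to date $1,976.
Claim 3 — $1,711: deductible met; 40% of $1,711 = $684.40. That would push OOP to $2,660.40, over the $2,250 cap, so owner pays $2,250 − $1,976 = $274.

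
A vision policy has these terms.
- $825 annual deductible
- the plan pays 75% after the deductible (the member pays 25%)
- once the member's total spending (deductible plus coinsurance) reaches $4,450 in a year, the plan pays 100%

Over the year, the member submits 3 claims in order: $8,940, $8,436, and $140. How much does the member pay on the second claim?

$1,596.25

Bill 1, $8,940: deductible takes $825, $8,115 remains; coinsurance $8,115 × 25% = $2,028.75. Member owes $2,853.75 (running OOP $2,853.75).
Bill 2, $8,436: 25% coinsurance on $8,436 = $2,109. That would push OOP to $4,962.75, over the $4,450 cap, so member pays $4,450 − $2,853.75 = $1,596.25.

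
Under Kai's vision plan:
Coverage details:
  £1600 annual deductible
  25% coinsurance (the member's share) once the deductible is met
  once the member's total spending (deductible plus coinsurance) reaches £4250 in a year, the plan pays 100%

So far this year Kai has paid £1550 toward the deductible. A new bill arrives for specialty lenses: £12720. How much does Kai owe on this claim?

Remaining deductible: £1600 − £1550 = £50.
The remaining £12670 (= £12720 − £50) moves to coinsurance.
Coinsurance: £12670 × 25% = £3167.50.
So the member owes £50 + £3167.50 = £3217.50 before any cap.
Adding £3217.50 to the £1550 already spent would give £4767.50, which exceeds the £4250 cap; the member pays just £4250 − £1550 = £2700.

£2700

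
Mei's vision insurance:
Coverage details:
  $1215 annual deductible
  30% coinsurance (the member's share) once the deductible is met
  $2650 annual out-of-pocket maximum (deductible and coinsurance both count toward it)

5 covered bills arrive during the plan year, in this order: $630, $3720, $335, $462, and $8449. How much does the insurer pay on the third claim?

$234.50

Claim 1 ($630): all of it applies to the deductible. Cost to member: $630. OOP to date $630. Plan pays $630 − $630 = $0.
Claim 2 ($3720): deductible takes $585, $3135 remains; member's 30% is $940.50. Cost to member: $1525.50. OOP to date $2155.50. Insurer: $3720 − $1525.50 = $2194.50.
Claim 3 ($335): deductible already satisfied, so member's share is 30% × $335 = $100.50. Member owes $100.50 (running OOP $2256). Plan pays $335 − $100.50 = $234.50.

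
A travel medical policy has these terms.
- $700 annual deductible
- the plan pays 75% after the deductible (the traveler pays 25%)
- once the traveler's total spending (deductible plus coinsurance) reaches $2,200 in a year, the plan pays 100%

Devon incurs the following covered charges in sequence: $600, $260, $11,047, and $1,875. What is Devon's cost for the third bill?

$1,460

#1 ($600): entire amount goes to the deductible. Cost to traveler: $600. OOP to date $600.
#2 ($260): deductible takes $100, $160 remains; traveler's 25% is $40. Traveler pays $140; OOP now $740.
#3 ($11,047): deductible already satisfied, so traveler's share is 25% × $11,047 = $2,761.75. That would push OOP to $3,501.75, over the $2,200 cap, so traveler pays $2,200 − $740 = $1,460.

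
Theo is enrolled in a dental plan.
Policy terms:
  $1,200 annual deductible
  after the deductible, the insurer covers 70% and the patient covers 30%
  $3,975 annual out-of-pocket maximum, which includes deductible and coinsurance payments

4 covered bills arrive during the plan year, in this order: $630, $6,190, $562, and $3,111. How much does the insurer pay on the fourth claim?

$2,190.60

Bill 1, $630: fully absorbed by the deductible. Patient owes $630 (running OOP $630). Plan pays $630 − $630 = $0.
Bill 2, $6,190: $570 finishes the deductible; $5,620 goes to coinsurance; 30% of $5,620 = $1,686. Patient pays $2,256; OOP now $2,886. Plan pays $6,190 − $2,256 = $3,934.
Bill 3, $562: 30% coinsurance on $562 = $168.60. Patient pays $168.60; OOP now $3,054.60. Plan pays $562 − $168.60 = $393.40.
Bill 4, $3,111: deductible met; 30% of $3,111 = $933.30. OOP would hit $3,987.90 > $3,975, so the cap limits the patient to $3,975 − $3,054.60 = $920.40. Plan pays $3,111 − $920.40 = $2,190.60.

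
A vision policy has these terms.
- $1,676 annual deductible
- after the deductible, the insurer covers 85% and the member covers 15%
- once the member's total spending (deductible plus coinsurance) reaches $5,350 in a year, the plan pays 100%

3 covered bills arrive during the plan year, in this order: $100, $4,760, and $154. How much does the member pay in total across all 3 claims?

#1 ($100): all of it applies to the deductible. Member pays $100; OOP now $100.
#2 ($4,760): $1,576 to deductible, leaving $3,184; coinsurance $3,184 × 15% = $477.60. Member pays $2,053.60; OOP now $2,153.60.
#3 ($154): 15% coinsurance on $154 = $23.10. Member pays $23.10; OOP now $2,176.70.
Total paid by the member: $100 + $2,053.60 + $23.10 = $2,176.70.

$2,176.70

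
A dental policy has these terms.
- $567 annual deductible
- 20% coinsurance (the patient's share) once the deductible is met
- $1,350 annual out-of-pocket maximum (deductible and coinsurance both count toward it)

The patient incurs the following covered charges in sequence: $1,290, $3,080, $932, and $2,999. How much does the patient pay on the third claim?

#1 ($1,290): $567 finishes the deductible; $723 goes to coinsurance; 20% of $723 = $144.60. Patient owes $711.60 (running OOP $711.60).
#2 ($3,080): 20% coinsurance on $3,080 = $616. Patient pays $616; OOP now $1,327.60.
#3 ($932): deductible already satisfied, so patient's share is 20% × $932 = $186.40. OOP would hit $1,514 > $1,350, so the cap limits the patient to $1,350 − $1,327.60 = $22.40.

$22.40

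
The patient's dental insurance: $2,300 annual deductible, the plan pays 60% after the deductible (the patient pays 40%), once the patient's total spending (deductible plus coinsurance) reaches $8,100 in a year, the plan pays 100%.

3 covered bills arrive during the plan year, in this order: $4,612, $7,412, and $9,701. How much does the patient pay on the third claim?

$1,910.40

Claim 1 — $4,612: $2,300 to deductible, leaving $2,312; 40% of $2,312 = $924.80. Patient owes $3,224.80 (running OOP $3,224.80).
Claim 2 — $7,412: 40% coinsurance on $7,412 = $2,964.80. Patient owes $2,964.80 (running OOP $6,189.60).
Claim 3 — $9,701: deductible met; 40% of $9,701 = $3,880.40. OOP would hit $10,070 > $8,100, so the cap limits the patient to $8,100 − $6,189.60 = $1,910.40.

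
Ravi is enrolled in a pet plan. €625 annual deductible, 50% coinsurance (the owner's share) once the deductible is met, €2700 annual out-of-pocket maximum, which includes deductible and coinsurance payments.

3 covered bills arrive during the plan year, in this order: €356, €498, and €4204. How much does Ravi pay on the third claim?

€1960.50

Bill 1, €356: fully absorbed by the deductible. Cost to owner: €356. OOP to date €356.
Bill 2, €498: deductible takes €269, €229 remains; 50% of €229 = €114.50. Owner owes €383.50 (running OOP €739.50).
Bill 3, €4204: 50% coinsurance on €4204 = €2102. Adding that to €739.50 gives €2841.50, past the €2700 cap; owner pays only €2700 − €739.50 = €1960.50.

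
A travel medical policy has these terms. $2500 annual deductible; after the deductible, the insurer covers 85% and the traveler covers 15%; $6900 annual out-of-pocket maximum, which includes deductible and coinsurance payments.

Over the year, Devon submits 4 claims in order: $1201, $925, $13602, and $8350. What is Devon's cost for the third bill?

$2358.20

Claim 1 ($1201): all of it applies to the deductible. Cost to traveler: $1201. OOP to date $1201.
Claim 2 ($925): all of it applies to the deductible. Traveler owes $925 (running OOP $2126).
Claim 3 ($13602): $374 finishes the deductible; $13228 goes to coinsurance; traveler's 15% is $1984.20. Cost to traveler: $2358.20. OOP to date $4484.20.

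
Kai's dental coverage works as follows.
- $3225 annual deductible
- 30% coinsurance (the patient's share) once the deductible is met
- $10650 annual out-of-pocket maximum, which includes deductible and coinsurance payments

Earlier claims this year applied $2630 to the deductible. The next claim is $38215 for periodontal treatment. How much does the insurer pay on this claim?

$30195

Remaining deductible: $3225 − $2630 = $595.
After the $595 deductible portion, $38215 − $595 = $37620 is subject to coinsurance.
30% of $37620 = $11286 falls to the patient.
So the patient owes $595 + $11286 = $11881 before any cap.
Adding $11881 to the $2630 already spent would give $14511, which exceeds the $10650 cap; the patient pays just $10650 − $2630 = $8020.
The insurer covers the remainder: $38215 − $8020 = $30195.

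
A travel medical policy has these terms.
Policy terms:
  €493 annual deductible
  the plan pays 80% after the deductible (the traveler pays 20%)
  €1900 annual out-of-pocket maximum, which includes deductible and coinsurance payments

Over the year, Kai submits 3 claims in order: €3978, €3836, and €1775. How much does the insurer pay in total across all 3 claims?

€7689

#1 (€3978): €493 finishes the deductible; €3485 goes to coinsurance; coinsurance €3485 × 20% = €697. Traveler owes €1190 (running OOP €1190). Insurer: €3978 − €1190 = €2788.
#2 (€3836): deductible already satisfied, so traveler's share is 20% × €3836 = €767.20. That would push OOP to €1957.20, over the €1900 cap, so traveler pays €1900 − €1190 = €710. Insurer: €3836 − €710 = €3126.
#3 (€1775): 20% coinsurance on €1775 = €355. That would push OOP to €2255, over the €1900 cap, so traveler pays €1900 − €1900 = €0. Plan pays €1775 − €0 = €1775.
Insurer total: €2788 + €3126 + €1775 = €7689.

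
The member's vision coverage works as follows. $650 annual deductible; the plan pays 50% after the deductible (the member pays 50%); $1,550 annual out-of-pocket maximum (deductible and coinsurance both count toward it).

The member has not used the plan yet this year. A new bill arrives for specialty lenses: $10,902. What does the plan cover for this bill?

Nothing has been paid toward the $650 deductible, so the first $650 of this charge is applied there.
The remaining $10,252 (= $10,902 − $650) moves to coinsurance.
Coinsurance: $10,252 × 50% = $5,126.
That puts the member's cost at $650 + $5,126 = $5,776 before any cap.
Year-to-date out-of-pocket would reach $0 + $5,776 = $5,776, above the $1,550 maximum, so the member pays only $1,550 − $0 = $1,550.
The plan picks up $10,902 − $1,550 = $9,352.

$9,352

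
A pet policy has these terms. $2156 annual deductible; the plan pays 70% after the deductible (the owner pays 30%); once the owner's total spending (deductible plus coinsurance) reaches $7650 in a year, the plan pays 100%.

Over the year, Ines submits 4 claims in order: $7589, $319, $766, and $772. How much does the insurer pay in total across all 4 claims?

Bill 1, $7589: $2156 to deductible, leaving $5433; coinsurance $5433 × 30% = $1629.90. Owner owes $3785.90 (running OOP $3785.90). Insurer: $7589 − $3785.90 = $3803.10.
Bill 2, $319: deductible met; 30% of $319 = $95.70. Owner pays $95.70; OOP now $3881.60. Insurer: $319 − $95.70 = $223.30.
Bill 3, $766: deductible met; 30% of $766 = $229.80. Owner owes $229.80 (running OOP $4111.40). Insurer: $766 − $229.80 = $536.20.
Bill 4, $772: deductible met; 30% of $772 = $231.60. Owner pays $231.60; OOP now $4343. Insurer: $772 − $231.60 = $540.40.
Insurer total: $3803.10 + $223.30 + $536.20 + $540.40 = $5103.

$5103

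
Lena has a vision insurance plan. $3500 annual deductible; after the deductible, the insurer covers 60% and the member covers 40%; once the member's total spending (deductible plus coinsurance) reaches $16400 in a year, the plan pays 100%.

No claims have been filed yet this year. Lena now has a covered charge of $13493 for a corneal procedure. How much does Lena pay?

$7497.20

Nothing has been paid toward the $3500 deductible, so the first $3500 of this charge is applied there.
The remaining $9993 (= $13493 − $3500) moves to coinsurance.
Member's 40% share of $9993 is $3997.20.
Member responsibility before any cap: $3500 + $3997.20 = $7497.20.
Year-to-date out-of-pocket becomes $0 + $7497.20 = $7497.20, still under the $16400 maximum, so no cap applies.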